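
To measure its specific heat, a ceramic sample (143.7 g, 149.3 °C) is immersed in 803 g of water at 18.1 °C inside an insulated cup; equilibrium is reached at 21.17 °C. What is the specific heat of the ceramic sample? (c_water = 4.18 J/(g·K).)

Taking heat into each body as positive, Σ m c ΔT = 0:
143.7×c×(21.17 − 149.3) + 803×4.18×(21.17 − 18.1) = 0
-18412 c = -10305
c = -10305/-18412 ≈ 0.5597 J/(g·K)

c ≈ 0.56 J/(g·K)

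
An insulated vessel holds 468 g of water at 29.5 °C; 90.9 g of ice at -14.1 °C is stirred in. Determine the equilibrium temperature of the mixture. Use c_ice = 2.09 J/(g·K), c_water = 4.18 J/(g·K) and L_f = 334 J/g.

T_f ≈ 10.6 °C

Sum of m c ΔT and latent-heat terms is zero:
warm ice to 0 °C: 90.9×2.09×(0 − (-14.1)) = 2678.7
  latent heat to melt: 90.9×334 = 30361
  meltwater 0→T: 90.9×4.18×T = 379.96 T
  water: 1956.2(T − 29.5)
2336.2 T = 57709 − 33039 = 24670
T ≈ 10.56 °C. Since T > 0 °C, the all-ice-melts assumption holds.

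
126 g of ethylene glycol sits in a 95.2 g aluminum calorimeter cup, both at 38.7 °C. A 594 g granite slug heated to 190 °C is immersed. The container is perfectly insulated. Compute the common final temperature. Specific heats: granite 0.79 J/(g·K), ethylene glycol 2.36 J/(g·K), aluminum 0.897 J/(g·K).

Energy conservation, ΣQ = 0:
594×0.79×(T − 190) + 126×2.36×(T − 38.7) + 95.2×0.897×(T − 38.7) = 0
469.26(T − 190) + 297.36(T − 38.7) + 85.39(T − 38.7) = 0
852.01 T = 103972
T = 103972 / 852.01 = 122 °C

T_f ≈ 122.0 °C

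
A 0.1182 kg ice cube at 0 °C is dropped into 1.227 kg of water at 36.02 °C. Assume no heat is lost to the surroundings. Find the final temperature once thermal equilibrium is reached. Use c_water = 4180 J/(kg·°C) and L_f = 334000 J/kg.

Net heat exchanged in the isolated system is zero:
melt ice: 0.1182×334000 = 39479
  warm the meltwater: 494.08 T
  water: 5128.9(T − 36.02)
5622.9 T = 184742 − 39479 = 145263
T ≈ 25.83 °C — above 0 °C, consistent with complete melting.

T_f ≈ 25.8 °C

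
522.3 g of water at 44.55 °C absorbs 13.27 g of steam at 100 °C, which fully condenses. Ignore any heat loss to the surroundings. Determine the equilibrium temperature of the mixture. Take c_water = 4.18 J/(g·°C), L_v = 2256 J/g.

T_f ≈ 59.3 °C

Energy conservation, ΣQ = 0:
steam→water at 100 °C releases m L_v = 13.27·2256 = 29937; condensed water 100 °C→T: 55.47(T − 100); water warms: 522.3·4.18·(T − 44.55) = 2183.2(T − 44.55)
2238.7 T = 29937 + 5546.9 + 97262 = 132746
T ≈ 59.30 °C, under the boiling point, so the assumption holds.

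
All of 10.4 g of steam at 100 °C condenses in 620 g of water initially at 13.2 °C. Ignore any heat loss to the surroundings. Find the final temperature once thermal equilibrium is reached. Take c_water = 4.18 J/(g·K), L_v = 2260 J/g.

Taking heat into each body as positive, Σ m c ΔT = 0:
latent heat released on condensation: 10.4×2260 = 23504; condensate cools 100→T: 10.4×4.18×(T − 100) = 43.47(T − 100); original water: 2591.6(T − 13.2)
2635.1 T = 23504 + 4347.2 + 34209 = 62060
T ≈ 23.55 °C, under the boiling point, so the assumption holds.

T_f ≈ 23.6 °C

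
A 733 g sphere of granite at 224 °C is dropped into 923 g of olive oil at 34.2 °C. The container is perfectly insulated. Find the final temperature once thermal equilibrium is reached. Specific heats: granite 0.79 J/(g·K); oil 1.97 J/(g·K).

T_f ≈ 80.0 °C

T_f is the heat-capacity-weighted average of the initial temperatures:
T_f = (579.07·224 + 1818.3·34.2) / (579.07 + 1818.3)
    = 191898 / 2397.4 ≈ 80.04 °C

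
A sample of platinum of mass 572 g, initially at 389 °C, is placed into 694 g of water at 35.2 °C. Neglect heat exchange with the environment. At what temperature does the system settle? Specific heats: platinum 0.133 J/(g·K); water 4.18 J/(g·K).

Net heat exchanged in the isolated system is zero:
572·0.133·(T − 389) + 694·4.18·(T − 35.2) = 0
76.08(T − 389) + 2900.9(T − 35.2) = 0
(76.08 + 2900.9) T = 76.08·389 + 2900.9·35.2
T = 131706/2977 ≈ 44.24 °C

T_f ≈ 44.2 °C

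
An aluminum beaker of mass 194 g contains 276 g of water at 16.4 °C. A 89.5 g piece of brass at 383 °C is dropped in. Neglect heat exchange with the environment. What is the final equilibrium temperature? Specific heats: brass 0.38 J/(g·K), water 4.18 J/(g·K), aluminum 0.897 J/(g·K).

T_f ≈ 25.6 °C

T_f is the heat-capacity-weighted average of the initial temperatures:
T_f = (34.01*383 + 1153.7*16.4 + 174.02*16.4) / (34.01 + 1153.7 + 174.02)
    = 34800 / 1361.7 ≈ 25.56 °C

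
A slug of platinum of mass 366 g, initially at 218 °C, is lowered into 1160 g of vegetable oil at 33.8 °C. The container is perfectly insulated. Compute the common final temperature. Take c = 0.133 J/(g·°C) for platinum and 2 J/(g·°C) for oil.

T_f ≈ 37.6 °C

Conservation of energy gives ΣQ = 0:
366×0.133×(T − 218) + 1160×2×(T − 33.8) = 0
2368.7 T = 89028
T ≈ 37.59 °C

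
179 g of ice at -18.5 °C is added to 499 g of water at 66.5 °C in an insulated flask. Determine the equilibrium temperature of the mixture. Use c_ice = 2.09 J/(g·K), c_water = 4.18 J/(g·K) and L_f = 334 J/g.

Setting the total heat transfer to zero:
ice -18.5→0 °C: 179×2.09×18.5 = 6921
  latent heat to melt: 179×334 = 59786
  meltwater 0→T: 179×4.18×T = 748.22 T
  water: 2085.8(T − 66.5)
2834 T = 138707 − 66707 = 72000
T ≈ 25.41 °C (positive, so assuming full melt was valid).

T_f ≈ 25.4 °C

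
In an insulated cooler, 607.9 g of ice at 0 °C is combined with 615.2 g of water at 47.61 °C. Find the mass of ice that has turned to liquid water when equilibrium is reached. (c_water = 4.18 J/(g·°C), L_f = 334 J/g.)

Heat available from the water dropping to 0 °C: 615.2·4.18·47.61 = 122431 J.
Fully melting the ice requires m_ice L_f = 607.9·334 = 203039 J.
Since 122431 < 203039 J, not all the ice melts; equilibrium is at 0 °C.
m_melted·334 = 122431  ⇒  m_melted ≈ 366.6 g.

m_melted ≈ 367 g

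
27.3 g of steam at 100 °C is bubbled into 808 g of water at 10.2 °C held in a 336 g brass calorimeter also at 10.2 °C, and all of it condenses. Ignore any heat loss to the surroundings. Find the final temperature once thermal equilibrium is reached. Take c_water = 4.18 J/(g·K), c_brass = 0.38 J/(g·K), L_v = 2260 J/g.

Conservation of energy gives ΣQ = 0:
steam→water at 100 °C releases m L_v = 27.3×2260 = 61698
  condensed water 100 °C→T: 114.11(T − 100)
  water warms: 808×4.18×(T − 10.2) = 3377.4(T − 10.2)
  brass cup: 336×0.38×(T − 10.2) = 127.68(T − 10.2)
3619.2 T = 61698 + 11411 + 35752 = 108862
T ≈ 30.08 °C, under the boiling point, so the assumption holds.

T_f ≈ 30.1 °C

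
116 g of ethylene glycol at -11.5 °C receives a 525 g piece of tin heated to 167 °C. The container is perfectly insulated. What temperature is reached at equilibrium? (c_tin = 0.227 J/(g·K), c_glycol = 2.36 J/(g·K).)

T_f ≈ 42.6 °C

Heat gained plus heat lost sum to zero:
525×0.227×(T − 167) + 116×2.36×(T − (-11.5)) = 0
(119.17 + 273.76) T = 119.17×167 + 273.76×(-11.5)
T = 16754/392.94 ≈ 42.64 °C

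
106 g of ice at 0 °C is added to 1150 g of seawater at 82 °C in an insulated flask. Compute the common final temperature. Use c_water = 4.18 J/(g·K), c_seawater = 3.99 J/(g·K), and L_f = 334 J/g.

Net heat exchanged in the isolated system is zero:
latent heat to melt: 106·334 = 35404
  meltwater 0→T: 106·4.18·T = 443.08 T
  seawater cools: 1150·3.99·(T − 82) = 4588.5(T − 82)
5031.6 T = 376257 − 35404 = 340853
T ≈ 67.74 °C. Since T > 0 °C, the all-ice-melts assumption holds.

T_f ≈ 67.7 °C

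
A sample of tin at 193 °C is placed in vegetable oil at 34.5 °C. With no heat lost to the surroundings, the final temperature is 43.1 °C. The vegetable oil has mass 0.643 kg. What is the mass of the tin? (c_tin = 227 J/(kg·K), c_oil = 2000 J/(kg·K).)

m ≈ 0.325 kg

Heat lost by the tin = heat gained by the oil:
m×227×(193 − 43.1) = 0.643×2000×(43.1 − 34.5)
34027 m = 11060  ⇒  m ≈ 0.325 kg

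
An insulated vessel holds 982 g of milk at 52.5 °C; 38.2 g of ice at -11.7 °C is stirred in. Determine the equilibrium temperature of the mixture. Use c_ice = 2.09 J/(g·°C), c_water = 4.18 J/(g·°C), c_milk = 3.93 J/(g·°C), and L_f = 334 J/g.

T_f ≈ 47.0 °C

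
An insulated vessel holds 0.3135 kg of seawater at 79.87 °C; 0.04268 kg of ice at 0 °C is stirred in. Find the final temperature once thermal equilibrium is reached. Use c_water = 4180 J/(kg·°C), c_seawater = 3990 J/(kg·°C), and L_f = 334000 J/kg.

Setting the total heat transfer to zero:
melt ice: 0.04268·334000 = 14255; warm the meltwater: 178.4 T; seawater cools: 0.3135·3990·(T − 79.87) = 1250.9(T − 79.87)
1429.3 T = 99907 − 14255 = 85651
T ≈ 59.93 °C (positive, so assuming full melt was valid).

T_f ≈ 59.9 °C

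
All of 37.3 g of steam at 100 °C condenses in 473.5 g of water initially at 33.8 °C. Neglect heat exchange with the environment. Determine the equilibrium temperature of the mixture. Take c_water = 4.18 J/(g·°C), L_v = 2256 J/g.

T_f ≈ 78.0 °C

Heat gained plus heat lost sum to zero:
latent heat released on condensation: 37.3·2256 = 84149
  condensate cools 100→T: 37.3·4.18·(T − 100) = 155.91(T − 100)
  water warms: 473.5·4.18·(T − 33.8) = 1979.2(T − 33.8)
2135.1 T = 84149 + 15591 + 66898 = 166638
T ≈ 78.05 °C (< 100 °C, so full condensation is consistent).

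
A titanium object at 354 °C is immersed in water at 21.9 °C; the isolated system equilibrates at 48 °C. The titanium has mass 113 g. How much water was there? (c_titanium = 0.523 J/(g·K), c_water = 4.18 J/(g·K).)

m ≈ 166 g

|Q_titanium| = |Q_water|:
113×0.523×(354 − 48) = m×4.18×(48 − 21.9)
109.1 m = 18084  ⇒  m ≈ 165.8 g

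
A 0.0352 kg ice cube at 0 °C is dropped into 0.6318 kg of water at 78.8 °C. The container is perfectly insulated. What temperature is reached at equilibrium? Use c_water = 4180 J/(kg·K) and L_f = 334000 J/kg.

T_f ≈ 70.4 °C

Sum of m c ΔT and latent-heat terms is zero:
latent heat to melt: 0.0352·334000 = 11757; meltwater 0→T: 0.0352·4180·T = 147.14 T; water: 2640.9(T − 78.8)
2788.1 T = 208105 − 11757 = 196348
T ≈ 70.42 °C — above 0 °C, consistent with complete melting.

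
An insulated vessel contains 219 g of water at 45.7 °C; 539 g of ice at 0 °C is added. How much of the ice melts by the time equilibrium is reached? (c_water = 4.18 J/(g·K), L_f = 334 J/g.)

m_melted ≈ 125 g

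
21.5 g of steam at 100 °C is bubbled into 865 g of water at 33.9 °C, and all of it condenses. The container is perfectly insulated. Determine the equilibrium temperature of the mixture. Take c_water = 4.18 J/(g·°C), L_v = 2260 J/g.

T_f ≈ 48.6 °C

Conservation of energy gives ΣQ = 0:
steam→water at 100 °C releases m L_v = 21.5×2260 = 48590; condensed water 100 °C→T: 89.87(T − 100); water warms: 865×4.18×(T − 33.9) = 3615.7(T − 33.9)
3705.6 T = 48590 + 8987 + 122572 = 180149
T ≈ 48.62 °C, under the boiling point, so the assumption holds.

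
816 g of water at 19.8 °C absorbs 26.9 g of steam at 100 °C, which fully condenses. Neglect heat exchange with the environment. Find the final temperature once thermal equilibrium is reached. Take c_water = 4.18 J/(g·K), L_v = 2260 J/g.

T_f ≈ 39.6 °C

Energy conservation, ΣQ = 0:
latent heat released on condensation: 26.9·2260 = 60794; condensate cools 100→T: 26.9·4.18·(T − 100) = 112.44(T − 100); original water: 3410.9(T − 19.8)
3523.3 T = 60794 + 11244 + 67535 = 139574
T ≈ 39.61 °C, under the boiling point, so the assumption holds.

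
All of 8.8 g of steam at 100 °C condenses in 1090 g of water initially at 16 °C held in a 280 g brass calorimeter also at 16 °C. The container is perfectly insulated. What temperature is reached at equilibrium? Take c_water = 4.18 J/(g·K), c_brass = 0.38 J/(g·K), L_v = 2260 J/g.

T_f ≈ 20.9 °C

Conservation of energy gives ΣQ = 0:
steam→water at 100 °C releases m L_v = 8.8·2260 = 19888
  condensed water 100 °C→T: 36.78(T − 100)
  original water: 4556.2(T − 16)
  cup: 106.4(T − 16)
4699.4 T = 19888 + 3678.4 + 74602 = 98168
T ≈ 20.89 °C, under the boiling point, so the assumption holds.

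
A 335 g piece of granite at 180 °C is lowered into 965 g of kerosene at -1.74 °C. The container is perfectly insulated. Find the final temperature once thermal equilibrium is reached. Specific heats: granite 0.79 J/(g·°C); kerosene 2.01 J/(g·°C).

Net heat exchanged in the isolated system is zero:
335×0.79×(T − 180) + 965×2.01×(T − (-1.74)) = 0
264.65(T − 180) + 1939.6(T − (-1.74)) = 0
2204.3 T = 44262
T ≈ 20.08 °C

T_f ≈ 20.1 °C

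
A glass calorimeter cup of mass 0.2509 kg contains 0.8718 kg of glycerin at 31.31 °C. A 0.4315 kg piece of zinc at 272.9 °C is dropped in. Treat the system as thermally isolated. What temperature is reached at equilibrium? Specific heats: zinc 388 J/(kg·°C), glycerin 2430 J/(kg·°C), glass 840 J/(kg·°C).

T_f ≈ 47.5 °C

Conservation of energy gives ΣQ = 0:
0.4315*388*(T − 272.9) + 0.8718*2430*(T − 31.31) + 0.2509*840*(T − 31.31) = 0
(167.42 + 2118.5 + 210.76) T = 167.42*272.9 + 2118.5*31.31 + 210.76*31.31
T = 118618/2496.7 ≈ 47.51 °C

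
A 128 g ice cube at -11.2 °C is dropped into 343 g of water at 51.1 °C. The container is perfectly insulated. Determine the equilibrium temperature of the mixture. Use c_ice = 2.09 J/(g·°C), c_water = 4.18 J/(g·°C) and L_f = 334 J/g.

T_f ≈ 14.0 °C

Heat gained plus heat lost sum to zero:
warm ice to 0 °C: 128·2.09·(0 − (-11.2)) = 2996.2
  melt ice: 128·334 = 42752
  warm the meltwater: 535.04 T
  water cools: 343·4.18·(T − 51.1) = 1433.7(T − 51.1)
1968.8 T = 73264 − 45748 = 27516
T ≈ 13.98 °C. Since T > 0 °C, the all-ice-melts assumption holds.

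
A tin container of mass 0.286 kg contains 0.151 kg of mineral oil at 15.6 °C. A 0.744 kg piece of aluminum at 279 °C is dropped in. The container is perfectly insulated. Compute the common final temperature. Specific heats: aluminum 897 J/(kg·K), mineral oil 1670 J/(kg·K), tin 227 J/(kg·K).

Energy conservation, ΣQ = 0:
0.744·897·(T − 279) + 0.151·1670·(T − 15.6) + 0.286·227·(T − 15.6) = 0
667.37(T − 279) + 252.17(T − 15.6) + 64.92(T − 15.6) = 0
984.46 T = 191142
T = 191142 / 984.46 = 194 °C

T_f ≈ 194.2 °C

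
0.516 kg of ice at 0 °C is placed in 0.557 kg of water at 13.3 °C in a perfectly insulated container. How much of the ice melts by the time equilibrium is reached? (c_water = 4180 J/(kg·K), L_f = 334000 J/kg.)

Heat available from the water dropping to 0 °C: 0.557×4180×13.3 = 30966 J.
Fully melting the ice requires m_ice L_f = 0.516×334000 = 172344 J.
30966 J < 172344 J, so only part of the ice melts and the system sits at 0 °C.
Mass melted = 30966/334000 ≈ 0.09271 kg.

m_melted ≈ 0.0927 kg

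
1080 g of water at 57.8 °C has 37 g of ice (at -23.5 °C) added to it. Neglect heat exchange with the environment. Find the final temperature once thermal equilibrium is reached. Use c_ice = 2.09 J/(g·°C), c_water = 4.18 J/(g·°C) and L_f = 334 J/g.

Conservation of energy gives ΣQ = 0:
ice -23.5→0 °C: 37·2.09·23.5 = 1817.3
  fusion: m_ice L_f = 37·334 = 12358
  warm the meltwater: 154.66 T
  water cools: 1080·4.18·(T − 57.8) = 4514.4(T − 57.8)
4669.1 T = 260932 − 14175 = 246757
T ≈ 52.85 °C — above 0 °C, consistent with complete melting.

T_f ≈ 52.8 °C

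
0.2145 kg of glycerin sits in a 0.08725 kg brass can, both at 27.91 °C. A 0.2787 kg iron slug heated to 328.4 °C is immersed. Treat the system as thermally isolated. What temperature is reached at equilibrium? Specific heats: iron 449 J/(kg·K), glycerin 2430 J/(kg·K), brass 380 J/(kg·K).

Setting the total heat transfer to zero:
0.2787×449×(T − 328.4) + 0.2145×2430×(T − 27.91) + 0.08725×380×(T − 27.91) = 0
125.14(T − 328.4) + 521.24(T − 27.91) + 33.16(T − 27.91) = 0
679.53 T = 56568
T ≈ 83.25 °C

T_f ≈ 83.2 °C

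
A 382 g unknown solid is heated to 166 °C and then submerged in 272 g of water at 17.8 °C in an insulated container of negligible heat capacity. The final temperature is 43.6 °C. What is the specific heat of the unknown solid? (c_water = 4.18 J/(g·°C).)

Heat gained plus heat lost sum to zero:
382·c·(43.6 − 166) + 272·4.18·(43.6 − 17.8) = 0
-46757 c = -29334
c = -29334/-46757 ≈ 0.6274 J/(g·°C)

c ≈ 0.627 J/(g·°C)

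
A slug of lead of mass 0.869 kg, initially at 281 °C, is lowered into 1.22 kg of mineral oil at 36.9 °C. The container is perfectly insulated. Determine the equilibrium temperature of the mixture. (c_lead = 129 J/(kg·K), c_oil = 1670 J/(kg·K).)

|Q_lead| = |Q_oil|:
0.869·129·(281 − T) = 1.22·1670·(T − 36.9)
112.1(281 − T) = 2037.4(T − 36.9)
2149.5 T = 106680  ⇒  T ≈ 49.63 °C

T_f ≈ 49.6 °C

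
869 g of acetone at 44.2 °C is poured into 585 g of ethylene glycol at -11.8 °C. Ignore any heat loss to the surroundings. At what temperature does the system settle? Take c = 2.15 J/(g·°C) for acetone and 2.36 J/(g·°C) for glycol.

T_f ≈ 20.4 °C

Let T be the final temperature. ΣQ_i = 0:
869·2.15·(T − 44.2) + 585·2.36·(T − (-11.8)) = 0
1868.3(T − 44.2) + 1380.6(T − (-11.8)) = 0
3248.9 T = 66290
T = 66290/3248.9 ≈ 20.40 °C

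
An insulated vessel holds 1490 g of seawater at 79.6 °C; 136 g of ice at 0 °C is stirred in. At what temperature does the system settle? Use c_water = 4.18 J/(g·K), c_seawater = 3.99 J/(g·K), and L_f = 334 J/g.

Setting the total heat transfer to zero:
latent heat to melt: 136·334 = 45424; meltwater 0→T: 136·4.18·T = 568.48 T; seawater: 5945.1(T − 79.6)
6513.6 T = 473230 − 45424 = 427806
T ≈ 65.68 °C (positive, so assuming full melt was valid).

T_f ≈ 65.7 °C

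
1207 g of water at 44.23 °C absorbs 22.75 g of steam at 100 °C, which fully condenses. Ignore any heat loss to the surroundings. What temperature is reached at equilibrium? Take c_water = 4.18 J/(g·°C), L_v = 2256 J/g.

Net heat exchanged in the isolated system is zero:
latent heat released on condensation: 22.75×2256 = 51324
  condensate cools 100→T: 22.75×4.18×(T − 100) = 95.09(T − 100)
  water warms: 1207×4.18×(T − 44.23) = 5045.3(T − 44.23)
5140.4 T = 51324 + 9509.5 + 223152 = 283985
T ≈ 55.25 °C — below 100 °C, confirming all the steam condensed.

T_f ≈ 55.2 °C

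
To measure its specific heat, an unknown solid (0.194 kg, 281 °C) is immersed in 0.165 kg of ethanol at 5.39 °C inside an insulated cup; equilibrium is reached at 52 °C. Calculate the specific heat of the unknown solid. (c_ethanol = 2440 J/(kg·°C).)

c ≈ 422 J/(kg·°C)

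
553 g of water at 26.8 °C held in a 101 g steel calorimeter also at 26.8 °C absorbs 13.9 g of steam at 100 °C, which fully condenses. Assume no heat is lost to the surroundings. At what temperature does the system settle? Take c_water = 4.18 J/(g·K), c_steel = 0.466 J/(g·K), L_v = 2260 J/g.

T_f ≈ 41.6 °C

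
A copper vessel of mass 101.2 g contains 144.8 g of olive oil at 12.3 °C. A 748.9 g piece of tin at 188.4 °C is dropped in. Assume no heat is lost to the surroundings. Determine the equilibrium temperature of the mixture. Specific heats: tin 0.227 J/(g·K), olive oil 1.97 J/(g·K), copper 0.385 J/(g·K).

T_f ≈ 72.9 °C

Conservation of energy gives ΣQ = 0:
748.9·0.227·(T − 188.4) + 144.8·1.97·(T − 12.3) + 101.2·0.385·(T − 12.3) = 0
(170 + 285.26 + 38.96) T = 170·188.4 + 285.26·12.3 + 38.96·12.3
T ≈ 72.87 °C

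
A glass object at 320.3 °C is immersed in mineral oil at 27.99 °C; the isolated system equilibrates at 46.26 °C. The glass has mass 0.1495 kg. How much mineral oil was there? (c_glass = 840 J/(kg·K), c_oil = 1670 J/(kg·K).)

|Q_glass| = |Q_oil|:
0.1495×840×(320.3 − 46.26) = m×1670×(46.26 − 27.99)
30511 m = 34414  ⇒  m ≈ 1.128 kg

m ≈ 1.13 kg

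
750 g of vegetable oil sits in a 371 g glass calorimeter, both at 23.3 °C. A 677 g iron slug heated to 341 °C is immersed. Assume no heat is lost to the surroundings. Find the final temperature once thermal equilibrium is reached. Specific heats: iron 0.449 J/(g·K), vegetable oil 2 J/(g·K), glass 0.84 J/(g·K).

Net heat exchanged in the isolated system is zero:
677·0.449·(T − 341) + 750·2·(T − 23.3) + 371·0.84·(T − 23.3) = 0
303.97(T − 341) + 1500(T − 23.3) + 311.64(T − 23.3) = 0
(303.97 + 1500 + 311.64) T = 303.97·341 + 1500·23.3 + 311.64·23.3
T = 145866/2115.6 ≈ 68.95 °C

T_f ≈ 68.9 °C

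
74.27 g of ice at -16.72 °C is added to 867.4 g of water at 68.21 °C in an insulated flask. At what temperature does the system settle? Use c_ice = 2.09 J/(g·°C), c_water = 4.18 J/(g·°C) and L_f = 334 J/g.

Heat gained plus heat lost sum to zero:
ice -16.72→0 °C: 74.27·2.09·16.72 = 2595.4
  latent heat to melt: 74.27·334 = 24806
  meltwater 0→T: 74.27·4.18·T = 310.45 T
  water: 3625.7(T − 68.21)
3936.2 T = 247311 − 27402 = 219910
T ≈ 55.87 °C. Since T > 0 °C, the all-ice-melts assumption holds.

T_f ≈ 55.9 °C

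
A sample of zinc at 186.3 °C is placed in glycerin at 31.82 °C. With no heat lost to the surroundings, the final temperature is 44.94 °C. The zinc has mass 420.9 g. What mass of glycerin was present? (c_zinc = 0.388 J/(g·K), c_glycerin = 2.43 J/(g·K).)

m ≈ 724 g

Net heat exchanged in the isolated system is zero:
420.9×0.388×(44.94 − 186.3) + m×2.43×(44.94 − 31.82) = 0
31.88 m = 23085
m = 23085/31.88 ≈ 724.1 g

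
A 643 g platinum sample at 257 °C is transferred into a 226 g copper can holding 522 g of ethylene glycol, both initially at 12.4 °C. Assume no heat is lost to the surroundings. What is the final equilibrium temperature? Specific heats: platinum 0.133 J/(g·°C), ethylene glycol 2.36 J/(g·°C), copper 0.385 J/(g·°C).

Net heat exchanged in the isolated system is zero:
643×0.133×(T − 257) + 522×2.36×(T − 12.4) + 226×0.385×(T − 12.4) = 0
85.52(T − 257) + 1231.9(T − 12.4) + 87.01(T − 12.4) = 0
(85.52 + 1231.9 + 87.01) T = 85.52×257 + 1231.9×12.4 + 87.01×12.4
T = 38333 / 1404.4 = 27.3 °C

T_f ≈ 27.3 °C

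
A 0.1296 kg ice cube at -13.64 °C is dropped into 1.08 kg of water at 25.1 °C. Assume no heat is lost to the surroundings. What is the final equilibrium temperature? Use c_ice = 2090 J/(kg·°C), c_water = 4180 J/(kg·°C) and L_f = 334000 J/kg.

T_f ≈ 13.1 °C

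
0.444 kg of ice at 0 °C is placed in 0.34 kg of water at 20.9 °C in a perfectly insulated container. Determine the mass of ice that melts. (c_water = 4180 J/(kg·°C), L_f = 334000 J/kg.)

m_melted ≈ 0.0889 kg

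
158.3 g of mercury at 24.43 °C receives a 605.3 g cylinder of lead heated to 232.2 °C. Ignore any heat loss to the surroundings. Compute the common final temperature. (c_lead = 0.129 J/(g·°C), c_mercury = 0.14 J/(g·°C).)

Setting the total heat transfer to zero:
605.3·0.129·(T − 232.2) + 158.3·0.14·(T − 24.43) = 0
78.08(T − 232.2) + 22.16(T − 24.43) = 0
100.25 T = 18672
T ≈ 186.27 °C

T_f ≈ 186.3 °C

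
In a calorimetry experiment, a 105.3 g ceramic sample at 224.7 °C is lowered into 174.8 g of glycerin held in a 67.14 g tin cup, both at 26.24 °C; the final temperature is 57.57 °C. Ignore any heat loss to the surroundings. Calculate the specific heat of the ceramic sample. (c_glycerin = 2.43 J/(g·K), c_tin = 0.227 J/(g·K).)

c ≈ 0.783 J/(g·K)

Heat gained plus heat lost sum to zero:
105.3×c×(57.57 − 224.7) + 174.8×2.43×(57.57 − 26.24) + 67.14×0.227×(57.57 − 26.24) = 0
-17599 c = -13785
c = -13785/-17599 ≈ 0.7833 J/(g·K)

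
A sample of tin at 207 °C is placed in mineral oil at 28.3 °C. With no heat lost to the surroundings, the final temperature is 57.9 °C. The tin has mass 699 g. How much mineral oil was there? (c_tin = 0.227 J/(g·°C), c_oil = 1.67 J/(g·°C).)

m ≈ 479 g

Heat gained plus heat lost sum to zero:
699·0.227·(57.9 − 207) + m·1.67·(57.9 − 28.3) = 0
49.43 m = 23658
m = 23658/49.43 ≈ 478.6 g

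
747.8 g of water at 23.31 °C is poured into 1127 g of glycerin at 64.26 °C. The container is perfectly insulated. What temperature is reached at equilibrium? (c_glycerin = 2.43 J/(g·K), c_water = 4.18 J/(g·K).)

T_f ≈ 42.4 °C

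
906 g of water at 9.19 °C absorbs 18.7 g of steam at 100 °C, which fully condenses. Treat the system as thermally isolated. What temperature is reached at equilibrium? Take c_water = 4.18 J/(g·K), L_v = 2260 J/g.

T_f ≈ 22.0 °C

Taking heat into each body as positive, Σ m c ΔT = 0:
condense steam: −18.7·2260 = −42262
  condensed water 100 °C→T: 78.17(T − 100)
  water warms: 906·4.18·(T − 9.19) = 3787.1(T − 9.19)
3865.2 T = 42262 + 7816.6 + 34803 = 84882
T ≈ 21.96 °C, under the boiling point, so the assumption holds.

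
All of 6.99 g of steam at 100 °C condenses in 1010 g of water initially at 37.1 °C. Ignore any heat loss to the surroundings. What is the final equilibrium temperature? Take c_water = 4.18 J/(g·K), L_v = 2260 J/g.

T_f ≈ 41.2 °C

Let T be the final temperature. ΣQ_i = 0:
latent heat released on condensation: 6.99×2260 = 15797
  condensate cools 100→T: 6.99×4.18×(T − 100) = 29.22(T − 100)
  water warms: 1010×4.18×(T − 37.1) = 4221.8(T − 37.1)
4251 T = 15797 + 2921.8 + 156629 = 175348
T ≈ 41.25 °C (< 100 °C, so full condensation is consistent).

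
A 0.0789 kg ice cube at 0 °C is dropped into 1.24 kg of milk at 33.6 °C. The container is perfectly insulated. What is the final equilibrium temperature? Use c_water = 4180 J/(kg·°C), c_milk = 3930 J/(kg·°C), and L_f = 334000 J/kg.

T_f ≈ 26.4 °C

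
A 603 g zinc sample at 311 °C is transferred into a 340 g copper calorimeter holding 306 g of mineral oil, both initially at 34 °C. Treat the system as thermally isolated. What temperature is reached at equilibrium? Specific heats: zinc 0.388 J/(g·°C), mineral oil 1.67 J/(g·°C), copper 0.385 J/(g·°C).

T_f ≈ 108.0 °C

Let T be the final temperature. ΣQ_i = 0:
603*0.388*(T − 311) + 306*1.67*(T − 34) + 340*0.385*(T − 34) = 0
233.96(T − 311) + 511.02(T − 34) + 130.9(T − 34) = 0
(233.96 + 511.02 + 130.9) T = 233.96*311 + 511.02*34 + 130.9*34
T = 94588 / 875.88 = 108 °C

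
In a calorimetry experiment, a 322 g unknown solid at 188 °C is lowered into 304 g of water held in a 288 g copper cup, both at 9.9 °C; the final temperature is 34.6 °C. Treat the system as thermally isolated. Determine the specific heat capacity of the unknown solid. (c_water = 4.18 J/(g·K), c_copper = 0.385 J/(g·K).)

c ≈ 0.691 J/(g·K)

Taking heat into each body as positive, Σ m c ΔT = 0:
322·c·(34.6 − 188) + 304·4.18·(34.6 − 9.9) + 288·0.385·(34.6 − 9.9) = 0
-49395 c = -34126
c = -34126/-49395 ≈ 0.6909 J/(g·K)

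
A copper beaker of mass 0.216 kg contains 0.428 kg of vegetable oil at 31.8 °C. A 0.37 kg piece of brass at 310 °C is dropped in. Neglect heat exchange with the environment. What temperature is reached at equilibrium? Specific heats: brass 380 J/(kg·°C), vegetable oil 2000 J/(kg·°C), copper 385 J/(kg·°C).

Net heat exchanged in the isolated system is zero:
0.37·380·(T − 310) + 0.428·2000·(T − 31.8) + 0.216·385·(T − 31.8) = 0
1079.8 T = 73451
T = 73451 / 1079.8 = 68 °C

T_f ≈ 68.0 °C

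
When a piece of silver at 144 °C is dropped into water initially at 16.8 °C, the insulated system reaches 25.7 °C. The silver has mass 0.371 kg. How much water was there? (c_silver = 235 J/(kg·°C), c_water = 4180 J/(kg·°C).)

m ≈ 0.277 kg

|Q_silver| = |Q_water|:
0.371·235·(144 − 25.7) = m·4180·(25.7 − 16.8)
37202 m = 10314  ⇒  m ≈ 0.2772 kg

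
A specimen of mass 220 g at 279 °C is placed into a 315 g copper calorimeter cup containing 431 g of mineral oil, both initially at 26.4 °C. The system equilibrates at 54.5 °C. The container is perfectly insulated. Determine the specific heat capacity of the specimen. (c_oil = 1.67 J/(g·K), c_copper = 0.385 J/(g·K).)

c ≈ 0.479 J/(g·K)

Heat gained plus heat lost sum to zero:
220·c·(54.5 − 279) + 431·1.67·(54.5 − 26.4) + 315·0.385·(54.5 − 26.4) = 0
-49390 c = -23633
c = -23633/-49390 ≈ 0.4785 J/(g·K)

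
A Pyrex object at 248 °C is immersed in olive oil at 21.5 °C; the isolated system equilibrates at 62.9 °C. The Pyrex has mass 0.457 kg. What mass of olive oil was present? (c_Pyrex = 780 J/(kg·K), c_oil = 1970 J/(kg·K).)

m ≈ 0.809 kg

|Q_Pyrex| = |Q_oil|:
0.457×780×(248 − 62.9) = m×1970×(62.9 − 21.5)
81558 m = 65981  ⇒  m ≈ 0.809 kg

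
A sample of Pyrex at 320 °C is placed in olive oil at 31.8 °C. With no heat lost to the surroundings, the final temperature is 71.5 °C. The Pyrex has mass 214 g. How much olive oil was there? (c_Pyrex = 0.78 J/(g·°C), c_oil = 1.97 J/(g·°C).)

m ≈ 530 g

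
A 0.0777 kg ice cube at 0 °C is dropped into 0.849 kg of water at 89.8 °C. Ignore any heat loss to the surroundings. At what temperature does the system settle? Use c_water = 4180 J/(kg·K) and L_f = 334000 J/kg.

Energy conservation, ΣQ = 0:
fusion: m_ice L_f = 0.0777·334000 = 25952; warm the meltwater: 324.79 T; water cools: 0.849·4180·(T − 89.8) = 3548.8(T − 89.8)
3873.6 T = 318684 − 25952 = 292732
T ≈ 75.57 °C (positive, so assuming full melt was valid).

T_f ≈ 75.6 °C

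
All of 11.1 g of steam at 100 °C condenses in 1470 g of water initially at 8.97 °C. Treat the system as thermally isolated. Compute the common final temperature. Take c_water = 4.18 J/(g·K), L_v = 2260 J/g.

Let T be the final temperature. ΣQ_i = 0:
condense steam: −11.1·2260 = −25086
  condensed water 100 °C→T: 46.4(T − 100)
  original water: 6144.6(T − 8.97)
6191 T = 25086 + 4639.8 + 55117 = 84843
T ≈ 13.70 °C — below 100 °C, confirming all the steam condensed.

T_f ≈ 13.7 °C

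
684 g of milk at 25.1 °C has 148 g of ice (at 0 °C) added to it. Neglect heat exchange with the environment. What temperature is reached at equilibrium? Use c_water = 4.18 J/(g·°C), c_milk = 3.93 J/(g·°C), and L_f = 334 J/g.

T_f ≈ 5.5 °C

Energy conservation, ΣQ = 0:
melt ice: 148×334 = 49432; warm the meltwater: 618.64 T; milk: 2688.1(T − 25.1)
3306.8 T = 67472 − 49432 = 18040
T ≈ 5.46 °C — above 0 °C, consistent with complete melting.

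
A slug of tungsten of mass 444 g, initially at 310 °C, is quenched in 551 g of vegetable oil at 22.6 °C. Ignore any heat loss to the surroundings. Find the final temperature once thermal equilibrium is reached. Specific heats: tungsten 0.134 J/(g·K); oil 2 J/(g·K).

T_f ≈ 37.3 °C

Heat lost by the tungsten equals heat gained by the oil:
444*0.134*(310 − T) = 551*2*(T − 22.6)
59.5(310 − T) = 1102(T − 22.6)
1161.5 T = 43349  ⇒  T ≈ 37.32 °C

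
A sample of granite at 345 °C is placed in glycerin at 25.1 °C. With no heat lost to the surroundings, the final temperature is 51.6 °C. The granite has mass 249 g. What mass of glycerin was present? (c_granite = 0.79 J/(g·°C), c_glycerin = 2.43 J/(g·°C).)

m ≈ 896 g

Net heat exchanged in the isolated system is zero:
249×0.79×(51.6 − 345) + m×2.43×(51.6 − 25.1) = 0
64.4 m = 57715
m = 57715/64.4 ≈ 896.3 g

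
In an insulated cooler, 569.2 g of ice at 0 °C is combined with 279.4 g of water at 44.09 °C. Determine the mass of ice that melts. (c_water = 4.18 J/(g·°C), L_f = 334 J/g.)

Cooling the water to 0 °C releases 279.4·4.18·44.09 = 51492 J.
To melt every bit of ice: 569.2·334 = 190113 J.
Since 51492 < 190113 J, not all the ice melts; equilibrium is at 0 °C.
Mass melted = 51492/334 ≈ 154.2 g.

m_melted ≈ 154 g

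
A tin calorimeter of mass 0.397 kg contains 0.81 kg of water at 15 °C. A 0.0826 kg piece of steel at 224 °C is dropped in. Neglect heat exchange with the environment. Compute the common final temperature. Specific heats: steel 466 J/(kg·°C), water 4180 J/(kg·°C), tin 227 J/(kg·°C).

T_f ≈ 17.3 °C

Taking heat into each body as positive, Σ m c ΔT = 0:
0.0826×466×(T − 224) + 0.81×4180×(T − 15) + 0.397×227×(T − 15) = 0
(38.49 + 3385.8 + 90.12) T = 38.49×224 + 3385.8×15 + 90.12×15
T = 60761/3514.4 ≈ 17.29 °C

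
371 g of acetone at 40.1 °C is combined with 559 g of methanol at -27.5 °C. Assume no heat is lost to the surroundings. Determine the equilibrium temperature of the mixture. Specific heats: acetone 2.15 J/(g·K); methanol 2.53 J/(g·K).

With ΣQ=0 the equilibrium temperature is the m·c-weighted mean:
T_f = (797.65*40.1 + 1414.3*(-27.5)) / (797.65 + 1414.3)
    = -6906.7 / 2211.9 ≈ -3.12 °C

T_f ≈ -3.1 °C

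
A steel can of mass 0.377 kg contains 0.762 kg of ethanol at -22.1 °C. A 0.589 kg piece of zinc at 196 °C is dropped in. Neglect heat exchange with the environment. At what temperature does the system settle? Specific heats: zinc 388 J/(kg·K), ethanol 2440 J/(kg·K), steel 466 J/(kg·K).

Heat gained plus heat lost sum to zero:
0.589·388·(T − 196) + 0.762·2440·(T − (-22.1)) + 0.377·466·(T − (-22.1)) = 0
228.53(T − 196) + 1859.3(T − (-22.1)) + 175.68(T − (-22.1)) = 0
2263.5 T = -180.39
T = -180.39 / 2263.5 = -0.0797 °C

T_f ≈ -0.1 °C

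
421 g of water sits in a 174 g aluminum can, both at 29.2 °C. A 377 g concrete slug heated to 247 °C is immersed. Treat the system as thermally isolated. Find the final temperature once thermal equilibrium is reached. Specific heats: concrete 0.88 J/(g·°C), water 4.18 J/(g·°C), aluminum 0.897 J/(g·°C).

T_f = Σ m_i c_i T_i / Σ m_i c_i:
T_f = (331.76·247 + 1759.8·29.2 + 156.08·29.2) / (331.76 + 1759.8 + 156.08)
    = 137888 / 2247.6 ≈ 61.35 °C

T_f ≈ 61.3 °C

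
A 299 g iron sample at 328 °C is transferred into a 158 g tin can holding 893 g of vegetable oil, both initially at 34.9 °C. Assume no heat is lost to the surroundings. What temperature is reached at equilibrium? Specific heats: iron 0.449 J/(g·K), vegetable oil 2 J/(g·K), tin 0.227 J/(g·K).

T_f ≈ 55.0 °C

Taking heat into each body as positive, Σ m c ΔT = 0:
299·0.449·(T − 328) + 893·2·(T − 34.9) + 158·0.227·(T − 34.9) = 0
134.25(T − 328) + 1786(T − 34.9) + 35.87(T − 34.9) = 0
1956.1 T = 107617
T ≈ 55.02 °C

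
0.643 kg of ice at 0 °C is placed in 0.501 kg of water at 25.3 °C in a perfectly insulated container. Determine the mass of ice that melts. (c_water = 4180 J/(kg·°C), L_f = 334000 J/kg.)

Water can give up m c ΔT = 0.501·4180·25.3 = 52983 J before reaching 0 °C.
To melt every bit of ice: 0.643·334000 = 214762 J.
Since 52983 < 214762 J, not all the ice melts; equilibrium is at 0 °C.
m_melted·334000 = 52983  ⇒  m_melted ≈ 0.1586 kg.

m_melted ≈ 0.159 kg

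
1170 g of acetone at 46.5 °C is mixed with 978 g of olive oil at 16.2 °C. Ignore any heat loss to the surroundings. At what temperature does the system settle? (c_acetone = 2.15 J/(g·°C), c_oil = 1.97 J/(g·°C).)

|Q_acetone| = |Q_oil|:
1170·2.15·(46.5 − T) = 978·1.97·(T − 16.2)
2515.5(46.5 − T) = 1926.7(T − 16.2)
4442.2 T = 148183  ⇒  T ≈ 33.36 °C

T_f ≈ 33.4 °C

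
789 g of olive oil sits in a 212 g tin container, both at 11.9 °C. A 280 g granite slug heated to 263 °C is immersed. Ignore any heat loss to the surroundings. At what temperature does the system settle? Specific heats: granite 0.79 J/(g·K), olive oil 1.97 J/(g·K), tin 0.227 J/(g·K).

T_f ≈ 42.4 °C

Heat gained plus heat lost sum to zero:
280·0.79·(T − 263) + 789·1.97·(T − 11.9) + 212·0.227·(T − 11.9) = 0
221.2(T − 263) + 1554.3(T − 11.9) + 48.12(T − 11.9) = 0
(221.2 + 1554.3 + 48.12) T = 221.2·263 + 1554.3·11.9 + 48.12·11.9
T = 77245 / 1823.7 = 42.4 °C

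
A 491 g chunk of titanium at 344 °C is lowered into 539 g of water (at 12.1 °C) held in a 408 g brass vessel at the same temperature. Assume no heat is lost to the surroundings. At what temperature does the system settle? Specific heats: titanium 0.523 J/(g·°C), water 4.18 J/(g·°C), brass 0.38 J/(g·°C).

With ΣQ=0 the equilibrium temperature is the m·c-weighted mean:
T_f = (256.79×344 + 2253×12.1 + 155.04×12.1) / (256.79 + 2253 + 155.04)
    = 117474 / 2664.9 ≈ 44.08 °C

T_f ≈ 44.1 °C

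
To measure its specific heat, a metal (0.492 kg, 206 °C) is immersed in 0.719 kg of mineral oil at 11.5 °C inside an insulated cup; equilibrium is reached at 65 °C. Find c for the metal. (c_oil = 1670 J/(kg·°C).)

m_s c (T_s − T_f) = m_oil c_oil (T_f − T_0):
0.492·c·(206 − 65) = 0.719·1670·(65 − 11.5)
69.37 c = 64239  ⇒  c ≈ 926 J/(kg·°C)

c ≈ 926 J/(kg·°C)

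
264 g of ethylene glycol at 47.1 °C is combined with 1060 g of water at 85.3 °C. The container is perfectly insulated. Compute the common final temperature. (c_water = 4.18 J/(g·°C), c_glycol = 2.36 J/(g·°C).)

T_f ≈ 80.6 °C

Heat lost by the water equals heat gained by the glycol:
1060·4.18·(85.3 − T) = 264·2.36·(T − 47.1)
4430.8(85.3 − T) = 623.04(T − 47.1)
5053.8 T = 407292  ⇒  T ≈ 80.59 °C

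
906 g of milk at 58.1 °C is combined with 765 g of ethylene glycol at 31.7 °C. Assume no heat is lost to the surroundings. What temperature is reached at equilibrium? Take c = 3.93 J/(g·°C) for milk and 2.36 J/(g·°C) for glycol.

T_f ≈ 49.2 °C

Heat gained plus heat lost sum to zero:
906·3.93·(T − 58.1) + 765·2.36·(T − 31.7) = 0
3560.6(T − 58.1) + 1805.4(T − 31.7) = 0
(3560.6 + 1805.4) T = 3560.6·58.1 + 1805.4·31.7
T = 264101 / 5366 = 49.2 °C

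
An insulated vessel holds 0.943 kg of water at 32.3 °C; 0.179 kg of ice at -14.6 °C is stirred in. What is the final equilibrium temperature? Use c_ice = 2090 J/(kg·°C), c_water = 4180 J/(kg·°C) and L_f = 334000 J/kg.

T_f ≈ 13.2 °C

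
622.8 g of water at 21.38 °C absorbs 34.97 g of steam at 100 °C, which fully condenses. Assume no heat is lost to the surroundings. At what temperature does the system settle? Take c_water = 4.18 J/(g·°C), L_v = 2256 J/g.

T_f ≈ 54.3 °C

Let T be the final temperature. ΣQ_i = 0:
latent heat released on condensation: 34.97·2256 = 78892; condensate cools 100→T: 34.97·4.18·(T − 100) = 146.17(T − 100); original water: 2603.3(T − 21.38)
2749.5 T = 78892 + 14617 + 55659 = 149168
T ≈ 54.25 °C, under the boiling point, so the assumption holds.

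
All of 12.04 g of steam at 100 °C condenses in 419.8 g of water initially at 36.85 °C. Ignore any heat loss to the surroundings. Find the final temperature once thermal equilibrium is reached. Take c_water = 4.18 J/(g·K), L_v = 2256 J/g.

T_f ≈ 53.7 °C

Net heat exchanged in the isolated system is zero:
latent heat released on condensation: 12.04·2256 = 27162; condensed water 100 °C→T: 50.33(T − 100); water warms: 419.8·4.18·(T − 36.85) = 1754.8(T − 36.85)
1805.1 T = 27162 + 5032.7 + 64663 = 96858
T ≈ 53.66 °C, under the boiling point, so the assumption holds.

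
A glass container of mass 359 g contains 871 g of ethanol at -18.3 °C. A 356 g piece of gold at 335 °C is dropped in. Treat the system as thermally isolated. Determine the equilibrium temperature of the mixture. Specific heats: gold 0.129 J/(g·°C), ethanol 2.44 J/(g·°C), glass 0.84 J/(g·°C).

T_f ≈ -11.7 °C

Let T be the final temperature. ΣQ_i = 0:
356*0.129*(T − 335) + 871*2.44*(T − (-18.3)) + 359*0.84*(T − (-18.3)) = 0
(45.92 + 2125.2 + 301.56) T = 45.92*335 + 2125.2*(-18.3) + 301.56*(-18.3)
T ≈ -11.74 °C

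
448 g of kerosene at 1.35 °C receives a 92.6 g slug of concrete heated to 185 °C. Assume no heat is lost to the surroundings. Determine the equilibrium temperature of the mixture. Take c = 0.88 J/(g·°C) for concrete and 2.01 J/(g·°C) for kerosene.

T_f ≈ 16.6 °C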